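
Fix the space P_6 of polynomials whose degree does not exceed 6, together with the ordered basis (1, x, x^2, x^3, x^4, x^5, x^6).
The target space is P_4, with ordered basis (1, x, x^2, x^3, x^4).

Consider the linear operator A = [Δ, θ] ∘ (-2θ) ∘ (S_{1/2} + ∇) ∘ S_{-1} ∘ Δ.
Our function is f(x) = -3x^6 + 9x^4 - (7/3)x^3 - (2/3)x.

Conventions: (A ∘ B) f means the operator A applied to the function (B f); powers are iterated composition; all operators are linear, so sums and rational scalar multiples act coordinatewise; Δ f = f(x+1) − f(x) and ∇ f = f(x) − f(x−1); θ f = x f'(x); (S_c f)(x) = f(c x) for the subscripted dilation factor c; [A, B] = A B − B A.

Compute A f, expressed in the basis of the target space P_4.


the image equals g(x) = -(225/8)x^4 - (5805/2)x^3 - (8451/4)x^2 + (379/2)x + 919/8

Δ f = -18x^5 - 45x^4 - 24x^3 + 2x^2 + 11x + 3
S_{-1} Δ f = 18x^5 - 45x^4 + 24x^3 + 2x^2 - 11x + 3
S_{1/2} (S_{-1} ∘ Δ) f = (9/16)x^5 - (45/16)x^4 + 3x^3 + (1/2)x^2 - (11/2)x + 3
∇ (S_{-1} ∘ Δ) f = 90x^4 - 360x^3 + 522x^2 - 338x + 74
(S_{1/2} + ∇) (S_{-1} ∘ Δ) f = (9/16)x^5 + (1395/16)x^4 - 357x^3 + (1045/2)x^2 - (687/2)x + 77
θ ((S_{1/2} + ∇) ∘ S_{-1} ∘ Δ) f = (45/16)x^5 + (1395/4)x^4 - 1071x^3 + 1045x^2 - (687/2)x
(-2θ) ((S_{1/2} + ∇) ∘ S_{-1} ∘ Δ) f = -(45/8)x^5 - (1395/2)x^4 + 2142x^3 - 2090x^2 + 687x
θ (-2θ) ((S_{1/2} + ∇) ∘ S_{-1} ∘ Δ) f = -(225/8)x^5 - 2790x^4 + 6426x^3 - 4180x^2 + 687x
Δ θ (-2θ) ((S_{1/2} + ∇) ∘ S_{-1} ∘ Δ) f = -(1125/8)x^4 - (45765/4)x^3 + (9027/4)x^2 - (3061/8)x + 919/8
Δ (-2θ) ((S_{1/2} + ∇) ∘ S_{-1} ∘ Δ) f = -(225/8)x^4 - (11385/4)x^3 + (8739/4)x^2 - (4577/8)x + 287/8
θ Δ (-2θ) ((S_{1/2} + ∇) ∘ S_{-1} ∘ Δ) f = -(225/2)x^4 - (34155/4)x^3 + (8739/2)x^2 - (4577/8)x
[Δ, θ] (-2θ) ((S_{1/2} + ∇) ∘ S_{-1} ∘ Δ) f = -(225/8)x^4 - (5805/2)x^3 - (8451/4)x^2 + (379/2)x + 919/8


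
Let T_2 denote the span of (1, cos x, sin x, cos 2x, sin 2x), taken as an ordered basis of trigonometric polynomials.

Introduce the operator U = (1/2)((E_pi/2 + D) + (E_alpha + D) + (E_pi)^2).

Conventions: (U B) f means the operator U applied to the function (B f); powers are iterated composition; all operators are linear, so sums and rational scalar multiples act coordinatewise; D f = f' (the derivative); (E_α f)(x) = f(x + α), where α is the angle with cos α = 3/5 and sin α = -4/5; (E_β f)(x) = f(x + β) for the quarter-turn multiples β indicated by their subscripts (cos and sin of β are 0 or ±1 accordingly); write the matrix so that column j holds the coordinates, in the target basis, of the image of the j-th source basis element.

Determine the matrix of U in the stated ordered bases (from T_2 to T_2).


the matrix is [[3/2, 0, 0, 0, 0]; [0, 4/5, 11/10, 0, 0]; [0, -11/10, 4/5, 0, 0]; [0, 0, 0, -7/50, 38/25]; [0, 0, 0, -38/25, -7/50]] (rows listed top to bottom)

image of 1: 3/2
image of cos x: (4/5)cos x - (11/10)sin x
image of sin x: (11/10)cos x + (4/5)sin x
image of cos 2x: -(7/50)cos 2x - (38/25)sin 2x
image of sin 2x: (38/25)cos 2x - (7/50)sin 2x
each image's coordinates form column j of the matrix


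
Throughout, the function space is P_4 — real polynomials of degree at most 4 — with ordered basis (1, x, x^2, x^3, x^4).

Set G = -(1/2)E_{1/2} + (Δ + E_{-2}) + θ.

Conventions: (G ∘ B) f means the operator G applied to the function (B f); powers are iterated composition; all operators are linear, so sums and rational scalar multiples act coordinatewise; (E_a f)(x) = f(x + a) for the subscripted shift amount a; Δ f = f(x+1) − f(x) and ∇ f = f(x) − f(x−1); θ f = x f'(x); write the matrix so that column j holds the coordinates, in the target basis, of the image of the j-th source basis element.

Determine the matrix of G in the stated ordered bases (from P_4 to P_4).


the matrix is [[1/2, -5/4, 39/8, -113/16, 543/32]; [0, 3/2, -5/2, 117/8, -113/4]; [0, 0, 5/2, -15/4, 117/4]; [0, 0, 0, 7/2, -5]; [0, 0, 0, 0, 9/2]] (rows listed top to bottom)

image of 1: 1/2
image of x: (3/2)x - 5/4
image of x^2: (5/2)x^2 - (5/2)x + 39/8
image of x^3: (7/2)x^3 - (15/4)x^2 + (117/8)x - 113/16
image of x^4: (9/2)x^4 - 5x^3 + (117/4)x^2 - (113/4)x + 543/32
each image's coordinates form column j of the matrix


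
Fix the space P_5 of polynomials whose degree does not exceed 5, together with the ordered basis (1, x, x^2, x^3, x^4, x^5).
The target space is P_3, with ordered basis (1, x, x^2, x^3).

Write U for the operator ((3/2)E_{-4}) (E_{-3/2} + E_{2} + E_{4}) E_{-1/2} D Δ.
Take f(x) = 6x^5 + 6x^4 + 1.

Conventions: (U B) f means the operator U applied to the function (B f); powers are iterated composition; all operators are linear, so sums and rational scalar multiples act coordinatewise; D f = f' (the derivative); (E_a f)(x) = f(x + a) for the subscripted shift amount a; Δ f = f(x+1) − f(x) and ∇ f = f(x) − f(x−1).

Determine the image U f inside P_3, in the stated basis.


the image equals g(x) = 540x^3 - 3726x^2 + 17010x - 27999

Δ f = 30x^4 + 84x^3 + 96x^2 + 54x + 12
D Δ f = 120x^3 + 252x^2 + 192x + 54
E_{-1/2} D Δ f = 120x^3 + 72x^2 + 30x + 6
E_{-3/2} E_{-1/2} D Δ f = 120x^3 - 468x^2 + 624x - 282
E_{2} E_{-1/2} D Δ f = 120x^3 + 792x^2 + 1758x + 1314
E_{4} E_{-1/2} D Δ f = 120x^3 + 1512x^2 + 6366x + 8958
(E_{-3/2} + E_{2} + E_{4}) E_{-1/2} D Δ f = 360x^3 + 1836x^2 + 8748x + 9990
E_{-4} ((E_{-3/2} + E_{2} + E_{4}) E_{-1/2} D) Δ f = 360x^3 - 2484x^2 + 11340x - 18666
((3/2)E_{-4}) ((E_{-3/2} + E_{2} + E_{4}) E_{-1/2} D) Δ f = 540x^3 - 3726x^2 + 17010x - 27999


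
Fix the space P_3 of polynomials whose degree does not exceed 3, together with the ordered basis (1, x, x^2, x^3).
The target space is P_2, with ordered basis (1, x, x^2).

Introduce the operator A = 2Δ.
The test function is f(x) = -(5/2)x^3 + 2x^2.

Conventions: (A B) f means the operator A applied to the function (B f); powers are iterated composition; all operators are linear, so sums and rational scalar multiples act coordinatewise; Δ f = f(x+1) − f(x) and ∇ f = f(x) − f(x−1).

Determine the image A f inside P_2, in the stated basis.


g(x) = -15x^2 - 7x - 1

Δ f = -(15/2)x^2 - (7/2)x - 1/2
(2Δ) f = -15x^2 - 7x - 1


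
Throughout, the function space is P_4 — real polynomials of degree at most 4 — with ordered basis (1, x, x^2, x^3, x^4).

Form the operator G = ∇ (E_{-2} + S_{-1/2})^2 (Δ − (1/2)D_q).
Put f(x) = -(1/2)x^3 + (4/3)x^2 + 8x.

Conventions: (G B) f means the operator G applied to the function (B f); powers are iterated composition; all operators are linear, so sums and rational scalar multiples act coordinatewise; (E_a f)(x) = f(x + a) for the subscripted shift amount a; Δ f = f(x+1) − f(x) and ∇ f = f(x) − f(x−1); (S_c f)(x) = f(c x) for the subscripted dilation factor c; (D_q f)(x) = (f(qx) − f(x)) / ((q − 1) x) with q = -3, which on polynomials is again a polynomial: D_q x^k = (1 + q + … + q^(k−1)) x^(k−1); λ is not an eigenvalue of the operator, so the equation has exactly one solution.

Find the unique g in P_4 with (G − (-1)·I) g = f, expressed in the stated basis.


the image equals g(x) = -(1/2)x^3 + (4/3)x^2 + (231/32)x + 97/64

write g with unknown coordinates in the stated basis and equate coefficients in (G − (-1)·I) g = f
solving from the highest basis element down gives g = -(1/2)x^3 + (4/3)x^2 + (231/32)x + 97/64
check: G g = (25/32)x - 97/64
so G g − (-1)·g = -(1/2)x^3 + (4/3)x^2 + 8x = f ✓


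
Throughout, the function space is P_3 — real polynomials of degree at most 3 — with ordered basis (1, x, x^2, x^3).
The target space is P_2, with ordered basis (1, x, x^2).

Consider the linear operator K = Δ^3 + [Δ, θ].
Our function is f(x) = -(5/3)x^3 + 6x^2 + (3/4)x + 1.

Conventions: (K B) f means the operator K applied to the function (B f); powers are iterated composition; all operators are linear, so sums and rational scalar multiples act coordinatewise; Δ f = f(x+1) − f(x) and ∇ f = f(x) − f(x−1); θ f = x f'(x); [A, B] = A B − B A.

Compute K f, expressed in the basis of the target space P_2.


Δ f = -5x^2 + 7x + 61/12
Δ Δ f = -10x + 2
Δ Δ Δ f = -10
θ f = -5x^3 + 12x^2 + (3/4)x
Δ θ f = -15x^2 + 9x + 31/4
Δ f = -5x^2 + 7x + 61/12
θ Δ f = -10x^2 + 7x
[Δ, θ] f = -5x^2 + 2x + 31/4
(Δ^3 + [Δ, θ]) f = -5x^2 + 2x - 9/4

g(x) = -5x^2 + 2x - 9/4


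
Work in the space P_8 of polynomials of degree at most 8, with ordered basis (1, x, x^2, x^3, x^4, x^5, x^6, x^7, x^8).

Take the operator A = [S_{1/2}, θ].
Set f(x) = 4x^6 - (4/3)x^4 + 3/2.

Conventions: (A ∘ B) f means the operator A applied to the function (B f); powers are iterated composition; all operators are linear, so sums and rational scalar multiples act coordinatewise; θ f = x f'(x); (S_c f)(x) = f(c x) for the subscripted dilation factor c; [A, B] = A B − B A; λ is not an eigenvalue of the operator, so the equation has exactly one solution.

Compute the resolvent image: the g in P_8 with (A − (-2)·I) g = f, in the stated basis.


write g with unknown coordinates in the stated basis and equate coefficients in (A − (-2)·I) g = f
solving from the highest basis element down gives g = 2x^6 - (2/3)x^4 + 3/4
check: A g = 0
so A g − (-2)·g = 4x^6 - (4/3)x^4 + 3/2 = f ✓

g(x) = 2x^6 - (2/3)x^4 + 3/4


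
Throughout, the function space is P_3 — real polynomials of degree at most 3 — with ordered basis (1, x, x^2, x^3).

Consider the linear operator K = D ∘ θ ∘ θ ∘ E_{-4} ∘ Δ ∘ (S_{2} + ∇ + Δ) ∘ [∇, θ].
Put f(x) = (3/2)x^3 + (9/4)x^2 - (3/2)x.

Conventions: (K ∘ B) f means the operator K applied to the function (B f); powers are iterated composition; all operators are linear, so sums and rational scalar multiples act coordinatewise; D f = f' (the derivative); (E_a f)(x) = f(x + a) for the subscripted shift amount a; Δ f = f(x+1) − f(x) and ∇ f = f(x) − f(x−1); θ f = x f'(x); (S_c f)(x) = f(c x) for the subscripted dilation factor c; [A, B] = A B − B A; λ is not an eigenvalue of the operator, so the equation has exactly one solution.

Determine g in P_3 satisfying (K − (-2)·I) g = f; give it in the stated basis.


write g with unknown coordinates in the stated basis and equate coefficients in (K − (-2)·I) g = f
solving from the highest basis element down gives g = (3/4)x^3 + (9/8)x^2 - (3/4)x - 9
check: K g = 18
so K g − (-2)·g = (3/2)x^3 + (9/4)x^2 - (3/2)x = f ✓

g(x) = (3/4)x^3 + (9/8)x^2 - (3/4)x - 9


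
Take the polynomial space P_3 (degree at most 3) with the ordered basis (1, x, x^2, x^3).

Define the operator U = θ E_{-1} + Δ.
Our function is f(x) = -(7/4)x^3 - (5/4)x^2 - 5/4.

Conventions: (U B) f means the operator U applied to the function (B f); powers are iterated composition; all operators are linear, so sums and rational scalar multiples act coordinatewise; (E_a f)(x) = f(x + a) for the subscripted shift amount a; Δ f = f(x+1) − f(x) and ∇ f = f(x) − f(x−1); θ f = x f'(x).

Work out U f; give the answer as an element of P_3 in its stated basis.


the image equals g(x) = -(21/4)x^3 + (11/4)x^2 - (21/2)x - 3

E_{-1} f = -(7/4)x^3 + 4x^2 - (11/4)x - 3/4
θ E_{-1} f = -(21/4)x^3 + 8x^2 - (11/4)x
Δ f = -(21/4)x^2 - (31/4)x - 3
(θ E_{-1} + Δ) f = -(21/4)x^3 + (11/4)x^2 - (21/2)x - 3


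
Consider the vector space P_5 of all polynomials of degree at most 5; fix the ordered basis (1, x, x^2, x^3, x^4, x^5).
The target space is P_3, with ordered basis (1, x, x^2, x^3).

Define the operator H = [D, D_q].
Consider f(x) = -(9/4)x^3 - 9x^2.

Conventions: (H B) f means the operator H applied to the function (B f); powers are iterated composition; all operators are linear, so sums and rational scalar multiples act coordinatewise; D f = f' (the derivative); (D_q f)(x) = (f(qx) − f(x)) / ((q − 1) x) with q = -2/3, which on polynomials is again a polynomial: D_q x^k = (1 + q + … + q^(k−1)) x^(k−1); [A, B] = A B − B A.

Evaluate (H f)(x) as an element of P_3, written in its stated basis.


the result is g(x) = -(5/4)x + 15

D_q f = -(7/4)x^2 - 3x
D D_q f = -(7/2)x - 3
D f = -(27/4)x^2 - 18x
D_q D f = -(9/4)x - 18
[D, D_q] f = -(5/4)x + 15


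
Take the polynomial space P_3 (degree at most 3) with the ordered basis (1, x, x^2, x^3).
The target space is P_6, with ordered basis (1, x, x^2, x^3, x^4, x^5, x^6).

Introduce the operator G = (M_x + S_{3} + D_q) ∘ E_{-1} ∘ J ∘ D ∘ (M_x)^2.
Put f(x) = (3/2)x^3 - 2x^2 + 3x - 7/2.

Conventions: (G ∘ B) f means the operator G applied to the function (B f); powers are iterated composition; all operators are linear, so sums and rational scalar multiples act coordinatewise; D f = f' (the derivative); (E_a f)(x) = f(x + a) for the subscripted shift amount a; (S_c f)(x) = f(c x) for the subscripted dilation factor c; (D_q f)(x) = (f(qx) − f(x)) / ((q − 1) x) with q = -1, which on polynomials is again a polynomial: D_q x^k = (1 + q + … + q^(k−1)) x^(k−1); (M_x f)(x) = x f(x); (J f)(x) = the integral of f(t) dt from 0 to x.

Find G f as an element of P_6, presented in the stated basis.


M_x f = (3/2)x^4 - 2x^3 + 3x^2 - (7/2)x
M_x M_x f = (3/2)x^5 - 2x^4 + 3x^3 - (7/2)x^2
D (M_x)^2 f = (15/2)x^4 - 8x^3 + 9x^2 - 7x
J D (M_x)^2 f = (3/2)x^5 - 2x^4 + 3x^3 - (7/2)x^2
E_{-1} J D (M_x)^2 f = (3/2)x^5 - (19/2)x^4 + 26x^3 - (79/2)x^2 + (63/2)x - 10
M_x (E_{-1} ∘ J ∘ D) (M_x)^2 f = (3/2)x^6 - (19/2)x^5 + 26x^4 - (79/2)x^3 + (63/2)x^2 - 10x
S_{3} (E_{-1} ∘ J ∘ D) (M_x)^2 f = (729/2)x^5 - (1539/2)x^4 + 702x^3 - (711/2)x^2 + (189/2)x - 10
D_q (E_{-1} ∘ J ∘ D) (M_x)^2 f = (3/2)x^4 + 26x^2 + 63/2
(M_x + S_{3} + D_q) (E_{-1} ∘ J ∘ D) (M_x)^2 f = (3/2)x^6 + 355x^5 - 742x^4 + (1325/2)x^3 - 298x^2 + (169/2)x + 43/2

the image equals g(x) = (3/2)x^6 + 355x^5 - 742x^4 + (1325/2)x^3 - 298x^2 + (169/2)x + 43/2


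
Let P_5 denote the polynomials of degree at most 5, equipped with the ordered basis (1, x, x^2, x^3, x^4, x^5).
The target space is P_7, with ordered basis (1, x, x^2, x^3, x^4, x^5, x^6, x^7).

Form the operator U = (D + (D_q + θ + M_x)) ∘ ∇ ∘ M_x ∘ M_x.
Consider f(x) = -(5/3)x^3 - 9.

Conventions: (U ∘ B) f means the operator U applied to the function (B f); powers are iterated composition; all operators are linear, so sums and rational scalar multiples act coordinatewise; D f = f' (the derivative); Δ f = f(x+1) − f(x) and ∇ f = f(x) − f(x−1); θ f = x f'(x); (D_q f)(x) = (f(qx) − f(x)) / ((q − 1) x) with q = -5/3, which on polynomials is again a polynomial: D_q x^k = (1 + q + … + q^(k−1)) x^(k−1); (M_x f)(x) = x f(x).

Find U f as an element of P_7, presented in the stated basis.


M_x f = -(5/3)x^4 - 9x
M_x M_x f = -(5/3)x^5 - 9x^2
∇ M_x M_x f = -(25/3)x^4 + (50/3)x^3 - (50/3)x^2 - (29/3)x + 22/3
D (∇ ∘ M_x ∘ M_x) f = -(100/3)x^3 + 50x^2 - (100/3)x - 29/3
D_q (∇ ∘ M_x ∘ M_x) f = (1700/81)x^3 + (950/27)x^2 + (100/9)x - 29/3
θ (∇ ∘ M_x ∘ M_x) f = -(100/3)x^4 + 50x^3 - (100/3)x^2 - (29/3)x
M_x (∇ ∘ M_x ∘ M_x) f = -(25/3)x^5 + (50/3)x^4 - (50/3)x^3 - (29/3)x^2 + (22/3)x
(D_q + θ + M_x) (∇ ∘ M_x ∘ M_x) f = -(25/3)x^5 - (50/3)x^4 + (4400/81)x^3 - (211/27)x^2 + (79/9)x - 29/3
(D + (D_q + θ + M_x)) (∇ ∘ M_x ∘ M_x) f = -(25/3)x^5 - (50/3)x^4 + (1700/81)x^3 + (1139/27)x^2 - (221/9)x - 58/3

g(x) = -(25/3)x^5 - (50/3)x^4 + (1700/81)x^3 + (1139/27)x^2 - (221/9)x - 58/3


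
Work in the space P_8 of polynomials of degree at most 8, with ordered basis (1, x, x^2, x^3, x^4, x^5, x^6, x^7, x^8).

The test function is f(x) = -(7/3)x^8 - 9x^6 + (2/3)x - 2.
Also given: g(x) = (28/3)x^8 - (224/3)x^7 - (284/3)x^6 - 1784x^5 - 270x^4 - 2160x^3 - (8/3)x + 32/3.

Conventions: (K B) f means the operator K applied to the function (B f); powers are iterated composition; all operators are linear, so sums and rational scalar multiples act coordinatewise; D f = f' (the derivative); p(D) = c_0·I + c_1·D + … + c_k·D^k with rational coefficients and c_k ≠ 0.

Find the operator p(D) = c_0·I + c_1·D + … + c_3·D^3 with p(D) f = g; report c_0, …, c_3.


p(D) = -4·I + 4·D + D^2 + 2·D^3, i.e. c_0 = -4, c_1 = 4, c_2 = 1, c_3 = 2

D^0 f = -(7/3)x^8 - 9x^6 + (2/3)x - 2
D^1 f = -(56/3)x^7 - 54x^5 + 2/3
D^2 f = -(392/3)x^6 - 270x^4
D^3 f = -784x^5 - 1080x^3
matching coefficients of g against c_0 f + c_1 Df + … from the top degree down determines the c_i
solution: c_0 = -4, c_1 = 4, c_2 = 1, c_3 = 2


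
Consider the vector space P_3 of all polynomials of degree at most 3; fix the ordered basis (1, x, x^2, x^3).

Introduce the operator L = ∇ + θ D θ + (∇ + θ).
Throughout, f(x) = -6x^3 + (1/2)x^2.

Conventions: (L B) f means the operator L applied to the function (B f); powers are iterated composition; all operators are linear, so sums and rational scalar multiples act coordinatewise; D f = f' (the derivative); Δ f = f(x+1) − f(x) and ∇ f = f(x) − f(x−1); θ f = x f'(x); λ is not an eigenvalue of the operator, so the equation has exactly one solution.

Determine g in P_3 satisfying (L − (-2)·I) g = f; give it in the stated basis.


the result is g(x) = -(6/5)x^3 + (293/40)x^2 - (329/15)x + 731/24

write g with unknown coordinates in the stated basis and equate coefficients in (L − (-2)·I) g = f
solving from the highest basis element down gives g = -(6/5)x^3 + (293/40)x^2 - (329/15)x + 731/24
check: L g = -(18/5)x^3 - (283/20)x^2 + (658/15)x - 731/12
so L g − (-2)·g = -6x^3 + (1/2)x^2 = f ✓


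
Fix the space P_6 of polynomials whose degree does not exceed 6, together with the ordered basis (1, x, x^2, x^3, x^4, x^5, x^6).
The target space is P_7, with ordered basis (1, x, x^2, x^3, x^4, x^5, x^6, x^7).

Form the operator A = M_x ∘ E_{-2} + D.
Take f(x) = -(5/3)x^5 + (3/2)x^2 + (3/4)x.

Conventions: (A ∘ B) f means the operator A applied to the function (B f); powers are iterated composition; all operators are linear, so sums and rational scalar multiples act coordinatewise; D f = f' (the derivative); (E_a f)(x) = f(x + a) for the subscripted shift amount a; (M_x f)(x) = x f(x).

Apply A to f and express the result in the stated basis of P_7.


E_{-2} f = -(5/3)x^5 + (50/3)x^4 - (200/3)x^3 + (809/6)x^2 - (1663/12)x + 347/6
M_x E_{-2} f = -(5/3)x^6 + (50/3)x^5 - (200/3)x^4 + (809/6)x^3 - (1663/12)x^2 + (347/6)x
D f = -(25/3)x^4 + 3x + 3/4
(M_x ∘ E_{-2} + D) f = -(5/3)x^6 + (50/3)x^5 - 75x^4 + (809/6)x^3 - (1663/12)x^2 + (365/6)x + 3/4

the image equals g(x) = -(5/3)x^6 + (50/3)x^5 - 75x^4 + (809/6)x^3 - (1663/12)x^2 + (365/6)x + 3/4


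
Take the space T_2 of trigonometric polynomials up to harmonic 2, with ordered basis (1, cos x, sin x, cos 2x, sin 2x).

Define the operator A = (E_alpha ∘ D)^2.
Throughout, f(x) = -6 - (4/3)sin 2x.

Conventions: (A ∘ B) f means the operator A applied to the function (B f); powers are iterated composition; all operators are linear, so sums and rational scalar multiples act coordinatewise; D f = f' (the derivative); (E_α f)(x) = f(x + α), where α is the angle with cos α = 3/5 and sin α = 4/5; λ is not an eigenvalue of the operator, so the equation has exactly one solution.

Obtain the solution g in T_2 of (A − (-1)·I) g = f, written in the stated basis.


write g with unknown coordinates in the stated basis and equate coefficients in (A − (-1)·I) g = f
solving from the highest basis element down gives g = -6 + (1792/14841)cos 2x - (3644/14841)sin 2x
check: A g = -(1792/14841)cos 2x - (16144/14841)sin 2x
so A g − (-1)·g = -6 - (4/3)sin 2x = f ✓

the result is g(x) = -6 + (1792/14841)cos 2x - (3644/14841)sin 2x


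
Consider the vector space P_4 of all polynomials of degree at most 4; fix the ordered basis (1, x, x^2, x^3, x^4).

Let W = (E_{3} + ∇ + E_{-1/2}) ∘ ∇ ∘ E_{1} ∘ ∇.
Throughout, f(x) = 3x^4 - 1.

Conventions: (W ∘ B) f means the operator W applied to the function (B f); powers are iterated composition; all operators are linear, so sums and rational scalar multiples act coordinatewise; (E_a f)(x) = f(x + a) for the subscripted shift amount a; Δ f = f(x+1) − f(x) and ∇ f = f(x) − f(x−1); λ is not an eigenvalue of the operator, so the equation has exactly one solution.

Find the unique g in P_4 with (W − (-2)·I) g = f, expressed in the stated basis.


write g with unknown coordinates in the stated basis and equate coefficients in (W − (-2)·I) g = f
solving from the highest basis element down gives g = (3/2)x^4 - 18x^2 - 63x - 167/4
check: W g = 36x^2 + 126x + 165/2
so W g − (-2)·g = 3x^4 - 1 = f ✓

the image equals g(x) = (3/2)x^4 - 18x^2 - 63x - 167/4


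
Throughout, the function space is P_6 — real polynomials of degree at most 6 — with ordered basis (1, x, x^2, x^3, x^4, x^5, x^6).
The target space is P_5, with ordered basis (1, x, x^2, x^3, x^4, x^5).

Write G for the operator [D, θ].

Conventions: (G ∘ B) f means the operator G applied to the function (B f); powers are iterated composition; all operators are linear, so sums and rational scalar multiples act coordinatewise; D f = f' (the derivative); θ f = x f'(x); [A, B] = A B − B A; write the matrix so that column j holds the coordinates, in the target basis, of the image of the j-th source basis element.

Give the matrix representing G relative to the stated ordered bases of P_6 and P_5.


the matrix is [[0, 1, 0, 0, 0, 0, 0]; [0, 0, 2, 0, 0, 0, 0]; [0, 0, 0, 3, 0, 0, 0]; [0, 0, 0, 0, 4, 0, 0]; [0, 0, 0, 0, 0, 5, 0]; [0, 0, 0, 0, 0, 0, 6]] (rows listed top to bottom)

image of 1: 0
image of x: 1
image of x^2: 2x
image of x^3: 3x^2
image of x^4: 4x^3
image of x^5: 5x^4
image of x^6: 6x^5
each image's coordinates form column j of the matrix


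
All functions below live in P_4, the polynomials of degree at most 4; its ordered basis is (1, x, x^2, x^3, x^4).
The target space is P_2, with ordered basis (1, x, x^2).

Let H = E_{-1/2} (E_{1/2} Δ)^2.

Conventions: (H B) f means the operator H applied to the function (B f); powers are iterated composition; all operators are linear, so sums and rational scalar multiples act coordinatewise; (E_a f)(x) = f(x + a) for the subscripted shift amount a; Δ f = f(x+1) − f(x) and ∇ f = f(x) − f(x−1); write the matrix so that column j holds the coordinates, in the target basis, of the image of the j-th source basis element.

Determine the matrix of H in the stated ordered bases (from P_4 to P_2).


the matrix is [[0, 0, 2, 9, 29]; [0, 0, 0, 6, 36]; [0, 0, 0, 0, 12]] (rows listed top to bottom)

image of 1: 0
image of x: 0
image of x^2: 2
image of x^3: 6x + 9
image of x^4: 12x^2 + 36x + 29
each image's coordinates form column j of the matrix


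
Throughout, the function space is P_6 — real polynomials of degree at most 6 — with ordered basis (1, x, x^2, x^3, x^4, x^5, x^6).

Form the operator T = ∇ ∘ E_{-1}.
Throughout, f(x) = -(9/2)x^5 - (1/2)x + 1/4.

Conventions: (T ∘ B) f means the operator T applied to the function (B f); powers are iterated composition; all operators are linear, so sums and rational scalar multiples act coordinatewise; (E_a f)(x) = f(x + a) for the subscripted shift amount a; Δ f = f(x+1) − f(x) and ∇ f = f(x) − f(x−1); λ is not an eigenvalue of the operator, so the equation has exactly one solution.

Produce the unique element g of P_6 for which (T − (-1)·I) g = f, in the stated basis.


the result is g(x) = -(9/2)x^5 + (45/2)x^4 - 225x^3 + 1395x^2 - 5783x + 48081/4

write g with unknown coordinates in the stated basis and equate coefficients in (T − (-1)·I) g = f
solving from the highest basis element down gives g = -(9/2)x^5 + (45/2)x^4 - 225x^3 + 1395x^2 - 5783x + 48081/4
check: T g = -(45/2)x^4 + 225x^3 - 1395x^2 + (11565/2)x - 12020
so T g − (-1)·g = -(9/2)x^5 - (1/2)x + 1/4 = f ✓


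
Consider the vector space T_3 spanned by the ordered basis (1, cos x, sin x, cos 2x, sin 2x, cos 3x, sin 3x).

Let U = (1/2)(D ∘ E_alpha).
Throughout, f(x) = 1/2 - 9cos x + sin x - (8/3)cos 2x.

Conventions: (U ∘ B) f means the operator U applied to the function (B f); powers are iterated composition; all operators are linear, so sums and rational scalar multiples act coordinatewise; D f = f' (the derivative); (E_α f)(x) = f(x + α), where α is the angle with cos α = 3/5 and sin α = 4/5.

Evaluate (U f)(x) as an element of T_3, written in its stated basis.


E_alpha f = 1/2 - (23/5)cos x + (39/5)sin x + (56/75)cos 2x + (64/25)sin 2x
D E_alpha f = (39/5)cos x + (23/5)sin x + (128/25)cos 2x - (112/75)sin 2x
((1/2)(D ∘ E_alpha)) f = (39/10)cos x + (23/10)sin x + (64/25)cos 2x - (56/75)sin 2x

g(x) = (39/10)cos x + (23/10)sin x + (64/25)cos 2x - (56/75)sin 2x


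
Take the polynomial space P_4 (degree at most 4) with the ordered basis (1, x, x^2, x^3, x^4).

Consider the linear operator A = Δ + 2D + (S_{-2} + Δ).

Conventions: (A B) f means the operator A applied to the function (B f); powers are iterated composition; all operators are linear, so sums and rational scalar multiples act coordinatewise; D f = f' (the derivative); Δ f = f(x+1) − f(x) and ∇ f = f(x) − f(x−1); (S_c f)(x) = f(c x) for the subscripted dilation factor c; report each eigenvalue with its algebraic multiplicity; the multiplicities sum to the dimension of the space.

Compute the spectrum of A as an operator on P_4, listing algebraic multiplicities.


λ = -8 (multiplicity 1), λ = -2 (multiplicity 1), λ = 1 (multiplicity 1), λ = 4 (multiplicity 1), λ = 16 (multiplicity 1)

image of 1: 1
image of x: -2x + 4
image of x^2: 4x^2 + 8x + 2
image of x^3: -8x^3 + 12x^2 + 6x + 2
image of x^4: 16x^4 + 16x^3 + 12x^2 + 8x + 2
the matrix is upper triangular; its diagonal is (1, -2, 4, -8, 16)
for a triangular matrix the eigenvalues are the diagonal entries, with algebraic multiplicity their repetition count


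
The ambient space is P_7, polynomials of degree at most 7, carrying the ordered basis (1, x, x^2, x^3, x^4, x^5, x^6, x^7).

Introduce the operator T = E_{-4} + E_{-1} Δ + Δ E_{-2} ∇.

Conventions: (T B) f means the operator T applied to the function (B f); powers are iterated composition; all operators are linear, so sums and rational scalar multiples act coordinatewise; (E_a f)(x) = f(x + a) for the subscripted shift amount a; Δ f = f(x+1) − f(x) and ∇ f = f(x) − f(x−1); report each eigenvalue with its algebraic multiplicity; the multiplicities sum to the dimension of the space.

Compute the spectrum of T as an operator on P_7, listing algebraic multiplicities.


image of 1: 1
image of x: x - 3
image of x^2: x^2 - 6x + 17
image of x^3: x^3 - 9x^2 + 51x - 75
image of x^4: x^4 - 12x^3 + 102x^2 - 300x + 305
image of x^5: x^5 - 15x^4 + 170x^3 - 750x^2 + 1525x - 1203
image of x^6: x^6 - 18x^5 + 255x^4 - 1500x^3 + 4575x^2 - 7218x + 4697
image of x^7: x^7 - 21x^6 + 357x^5 - 2625x^4 + 10675x^3 - 25263x^2 + 32879x - 18315
the matrix is upper triangular; its diagonal is (1, 1, 1, 1, 1, 1, 1, 1)
for a triangular matrix the eigenvalues are the diagonal entries, with algebraic multiplicity their repetition count

λ = 1 (multiplicity 8)


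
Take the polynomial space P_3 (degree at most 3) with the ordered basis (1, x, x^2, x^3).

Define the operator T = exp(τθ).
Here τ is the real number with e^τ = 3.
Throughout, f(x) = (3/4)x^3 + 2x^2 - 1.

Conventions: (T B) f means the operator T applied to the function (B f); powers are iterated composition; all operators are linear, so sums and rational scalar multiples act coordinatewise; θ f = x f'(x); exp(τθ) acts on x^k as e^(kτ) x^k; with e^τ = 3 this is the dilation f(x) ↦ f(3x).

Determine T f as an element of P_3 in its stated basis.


g(x) = (81/4)x^3 + 18x^2 - 1

exp(τθ) x^k = e^(kτ) x^k; with e^τ = 3 this sends x^k to 3^k x^k
x^2 ↦ 9 x^2
x^3 ↦ 27 x^3
applying this coordinatewise to f: exp(τθ) f = (81/4)x^3 + 18x^2 - 1


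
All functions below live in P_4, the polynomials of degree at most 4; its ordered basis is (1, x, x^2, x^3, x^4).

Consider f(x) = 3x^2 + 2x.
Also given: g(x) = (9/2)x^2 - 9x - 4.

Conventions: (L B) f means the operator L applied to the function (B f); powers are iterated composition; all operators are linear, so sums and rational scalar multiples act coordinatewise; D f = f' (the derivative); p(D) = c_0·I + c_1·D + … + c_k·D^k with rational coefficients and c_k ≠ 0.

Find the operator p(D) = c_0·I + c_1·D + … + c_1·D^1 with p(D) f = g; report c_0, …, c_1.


D^0 f = 3x^2 + 2x
D^1 f = 6x + 2
matching coefficients of g against c_0 f + c_1 Df + … from the top degree down determines the c_i
solution: c_0 = 3/2, c_1 = -2

p(D) = (3/2)·I − 2·D, i.e. c_0 = 3/2, c_1 = -2


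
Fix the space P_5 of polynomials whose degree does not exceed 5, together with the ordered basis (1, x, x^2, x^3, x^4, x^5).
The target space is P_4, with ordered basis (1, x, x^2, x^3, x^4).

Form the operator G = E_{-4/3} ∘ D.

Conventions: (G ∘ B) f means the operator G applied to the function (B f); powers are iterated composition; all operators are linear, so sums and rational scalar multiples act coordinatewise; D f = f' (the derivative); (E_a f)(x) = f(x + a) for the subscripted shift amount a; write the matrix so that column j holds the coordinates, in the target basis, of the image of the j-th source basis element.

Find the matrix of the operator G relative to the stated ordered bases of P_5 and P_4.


image of 1: 0
image of x: 1
image of x^2: 2x - 8/3
image of x^3: 3x^2 - 8x + 16/3
image of x^4: 4x^3 - 16x^2 + (64/3)x - 256/27
image of x^5: 5x^4 - (80/3)x^3 + (160/3)x^2 - (1280/27)x + 1280/81
each image's coordinates form column j of the matrix

the matrix is [[0, 1, -8/3, 16/3, -256/27, 1280/81]; [0, 0, 2, -8, 64/3, -1280/27]; [0, 0, 0, 3, -16, 160/3]; [0, 0, 0, 0, 4, -80/3]; [0, 0, 0, 0, 0, 5]] (rows listed top to bottom)


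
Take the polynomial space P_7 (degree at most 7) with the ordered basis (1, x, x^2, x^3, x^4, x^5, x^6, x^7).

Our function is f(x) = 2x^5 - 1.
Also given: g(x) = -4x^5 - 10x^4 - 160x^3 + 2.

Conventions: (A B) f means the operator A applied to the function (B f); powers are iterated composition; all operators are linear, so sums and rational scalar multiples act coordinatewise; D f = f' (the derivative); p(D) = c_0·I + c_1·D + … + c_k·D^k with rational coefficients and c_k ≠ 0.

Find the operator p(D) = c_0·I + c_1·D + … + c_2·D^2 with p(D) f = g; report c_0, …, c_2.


D^0 f = 2x^5 - 1
D^1 f = 10x^4
D^2 f = 40x^3
matching coefficients of g against c_0 f + c_1 Df + … from the top degree down determines the c_i
solution: c_0 = -2, c_1 = -1, c_2 = -4

c_0 = -2, c_1 = -1, c_2 = -4


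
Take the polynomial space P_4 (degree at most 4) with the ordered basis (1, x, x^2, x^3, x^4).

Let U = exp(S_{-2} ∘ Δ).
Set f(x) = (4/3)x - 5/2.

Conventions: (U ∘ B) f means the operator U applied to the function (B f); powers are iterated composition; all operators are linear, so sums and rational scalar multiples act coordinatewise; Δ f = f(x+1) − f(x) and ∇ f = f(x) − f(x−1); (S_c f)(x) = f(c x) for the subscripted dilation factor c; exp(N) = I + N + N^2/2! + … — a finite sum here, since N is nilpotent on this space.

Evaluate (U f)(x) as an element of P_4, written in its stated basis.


order-1 term: 4/3
the series for exp(S_{-2} ∘ Δ) f terminates at order 1
exp(S_{-2} ∘ Δ) f = (4/3)x - 7/6

the image equals g(x) = (4/3)x - 7/6


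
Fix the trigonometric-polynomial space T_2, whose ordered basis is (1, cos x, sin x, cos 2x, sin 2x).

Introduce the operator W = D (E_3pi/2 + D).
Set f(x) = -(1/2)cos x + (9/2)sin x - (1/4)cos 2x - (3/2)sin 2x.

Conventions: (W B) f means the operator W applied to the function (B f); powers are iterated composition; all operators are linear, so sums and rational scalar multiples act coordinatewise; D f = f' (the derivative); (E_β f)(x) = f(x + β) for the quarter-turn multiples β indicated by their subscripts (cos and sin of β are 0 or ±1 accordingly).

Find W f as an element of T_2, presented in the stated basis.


E_3pi/2 f = -(9/2)cos x - (1/2)sin x + (1/4)cos 2x + (3/2)sin 2x
D f = (9/2)cos x + (1/2)sin x - 3cos 2x + (1/2)sin 2x
(E_3pi/2 + D) f = -(11/4)cos 2x + 2sin 2x
D (E_3pi/2 + D) f = 4cos 2x + (11/2)sin 2x

the image equals g(x) = 4cos 2x + (11/2)sin 2x


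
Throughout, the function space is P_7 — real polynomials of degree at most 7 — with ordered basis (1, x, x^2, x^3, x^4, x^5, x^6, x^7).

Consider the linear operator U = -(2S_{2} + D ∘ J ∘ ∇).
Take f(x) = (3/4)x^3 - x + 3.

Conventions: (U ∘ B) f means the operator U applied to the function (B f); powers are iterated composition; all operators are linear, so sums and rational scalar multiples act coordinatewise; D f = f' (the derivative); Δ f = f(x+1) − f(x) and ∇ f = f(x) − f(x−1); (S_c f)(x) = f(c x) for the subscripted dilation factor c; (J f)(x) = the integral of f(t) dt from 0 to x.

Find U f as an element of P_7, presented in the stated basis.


S_{2} f = 6x^3 - 2x + 3
(2S_{2}) f = 12x^3 - 4x + 6
∇ f = (9/4)x^2 - (9/4)x - 1/4
J ∇ f = (3/4)x^3 - (9/8)x^2 - (1/4)x
D (J ∘ ∇) f = (9/4)x^2 - (9/4)x - 1/4
(2S_{2} + D ∘ J ∘ ∇) f = 12x^3 + (9/4)x^2 - (25/4)x + 23/4
(-(2S_{2} + D ∘ J ∘ ∇)) f = -12x^3 - (9/4)x^2 + (25/4)x - 23/4

the result is g(x) = -12x^3 - (9/4)x^2 + (25/4)x - 23/4


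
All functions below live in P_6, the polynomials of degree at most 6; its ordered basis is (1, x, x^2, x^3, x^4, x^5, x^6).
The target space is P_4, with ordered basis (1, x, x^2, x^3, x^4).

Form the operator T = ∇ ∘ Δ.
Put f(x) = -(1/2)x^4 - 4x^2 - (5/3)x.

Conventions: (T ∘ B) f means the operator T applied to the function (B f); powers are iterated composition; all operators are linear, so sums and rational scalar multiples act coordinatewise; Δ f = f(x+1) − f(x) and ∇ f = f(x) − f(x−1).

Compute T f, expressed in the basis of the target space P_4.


Δ f = -2x^3 - 3x^2 - 10x - 37/6
∇ Δ f = -6x^2 - 9

g(x) = -6x^2 - 9


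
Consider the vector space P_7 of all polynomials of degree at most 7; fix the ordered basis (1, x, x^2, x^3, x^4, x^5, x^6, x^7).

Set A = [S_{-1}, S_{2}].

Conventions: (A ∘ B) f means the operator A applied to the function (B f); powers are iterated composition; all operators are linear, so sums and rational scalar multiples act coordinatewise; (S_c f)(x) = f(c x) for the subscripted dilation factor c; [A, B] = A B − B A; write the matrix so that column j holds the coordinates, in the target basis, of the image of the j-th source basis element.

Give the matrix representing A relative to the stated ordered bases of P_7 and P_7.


image of 1: 0
image of x: 0
image of x^2: 0
image of x^3: 0
image of x^4: 0
image of x^5: 0
image of x^6: 0
image of x^7: 0
each image's coordinates form column j of the matrix

the matrix is [[0, 0, 0, 0, 0, 0, 0, 0]; [0, 0, 0, 0, 0, 0, 0, 0]; [0, 0, 0, 0, 0, 0, 0, 0]; [0, 0, 0, 0, 0, 0, 0, 0]; [0, 0, 0, 0, 0, 0, 0, 0]; [0, 0, 0, 0, 0, 0, 0, 0]; [0, 0, 0, 0, 0, 0, 0, 0]; [0, 0, 0, 0, 0, 0, 0, 0]] (rows listed top to bottom)


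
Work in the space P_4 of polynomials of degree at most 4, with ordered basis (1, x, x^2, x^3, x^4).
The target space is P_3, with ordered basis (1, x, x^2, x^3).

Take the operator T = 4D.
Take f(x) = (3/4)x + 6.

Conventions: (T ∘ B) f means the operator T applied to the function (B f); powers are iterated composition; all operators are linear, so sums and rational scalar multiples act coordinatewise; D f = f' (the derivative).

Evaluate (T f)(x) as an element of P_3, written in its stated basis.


D f = 3/4
(4D) f = 3

the image equals g(x) = 3


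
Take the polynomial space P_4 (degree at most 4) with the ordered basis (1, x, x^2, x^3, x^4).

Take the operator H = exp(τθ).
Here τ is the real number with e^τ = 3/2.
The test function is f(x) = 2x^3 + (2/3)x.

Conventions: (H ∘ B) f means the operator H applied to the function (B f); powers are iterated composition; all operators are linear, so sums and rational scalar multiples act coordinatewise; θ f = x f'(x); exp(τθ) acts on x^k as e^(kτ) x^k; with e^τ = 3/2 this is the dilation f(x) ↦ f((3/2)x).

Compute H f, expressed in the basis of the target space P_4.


the image equals g(x) = (27/4)x^3 + x

exp(τθ) x^k = e^(kτ) x^k; with e^τ = 3/2 this sends x^k to (3/2)^k x^k
x ↦ 3/2 x
x^3 ↦ 27/8 x^3
applying this coordinatewise to f: exp(τθ) f = (27/4)x^3 + x


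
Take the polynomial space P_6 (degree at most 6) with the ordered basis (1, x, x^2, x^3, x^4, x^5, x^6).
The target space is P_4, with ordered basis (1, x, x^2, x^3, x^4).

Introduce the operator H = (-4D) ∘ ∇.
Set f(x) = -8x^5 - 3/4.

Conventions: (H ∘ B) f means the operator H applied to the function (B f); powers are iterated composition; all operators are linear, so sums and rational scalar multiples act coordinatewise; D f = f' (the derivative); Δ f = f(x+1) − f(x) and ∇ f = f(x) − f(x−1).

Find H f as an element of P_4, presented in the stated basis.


∇ f = -40x^4 + 80x^3 - 80x^2 + 40x - 8
D ∇ f = -160x^3 + 240x^2 - 160x + 40
(-4D) ∇ f = 640x^3 - 960x^2 + 640x - 160

the result is g(x) = 640x^3 - 960x^2 + 640x - 160


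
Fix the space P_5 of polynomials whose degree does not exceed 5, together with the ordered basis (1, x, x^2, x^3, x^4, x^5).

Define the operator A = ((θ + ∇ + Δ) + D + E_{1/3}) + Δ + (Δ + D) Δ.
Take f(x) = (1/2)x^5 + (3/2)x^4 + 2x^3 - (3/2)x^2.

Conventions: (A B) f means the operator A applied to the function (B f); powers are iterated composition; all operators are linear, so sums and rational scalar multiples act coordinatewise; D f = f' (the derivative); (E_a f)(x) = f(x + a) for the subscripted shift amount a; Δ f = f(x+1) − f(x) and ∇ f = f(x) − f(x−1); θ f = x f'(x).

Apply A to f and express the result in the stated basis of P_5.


the result is g(x) = 3x^5 + (55/3)x^4 + (536/9)x^3 + (6895/54)x^2 + (11131/81)x + 31069/486

θ f = (5/2)x^5 + 6x^4 + 6x^3 - 3x^2
∇ f = (5/2)x^4 + x^3 + 2x^2 - (11/2)x + 5/2
Δ f = (5/2)x^4 + 11x^3 + 20x^2 + (23/2)x + 5/2
(θ + ∇ + Δ) f = (5/2)x^5 + 11x^4 + 18x^3 + 19x^2 + 6x + 5
D f = (5/2)x^4 + 6x^3 + 6x^2 - 3x
E_{1/3} f = (1/2)x^5 + (7/3)x^4 + (41/9)x^3 + (91/54)x^2 - (13/162)x - 35/486
((θ + ∇ + Δ) + D + E_{1/3}) f = 3x^5 + (95/6)x^4 + (257/9)x^3 + (1441/54)x^2 + (473/162)x + 2395/486
Δ f = (5/2)x^4 + 11x^3 + 20x^2 + (23/2)x + 5/2
Δ f = (5/2)x^4 + 11x^3 + 20x^2 + (23/2)x + 5/2
Δ Δ f = 10x^3 + 48x^2 + 83x + 45
D Δ f = 10x^3 + 33x^2 + 40x + 23/2
(Δ + D) Δ f = 20x^3 + 81x^2 + 123x + 113/2
(((θ + ∇ + Δ) + D + E_{1/3}) + Δ + (Δ + D) Δ) f = 3x^5 + (55/3)x^4 + (536/9)x^3 + (6895/54)x^2 + (11131/81)x + 31069/486


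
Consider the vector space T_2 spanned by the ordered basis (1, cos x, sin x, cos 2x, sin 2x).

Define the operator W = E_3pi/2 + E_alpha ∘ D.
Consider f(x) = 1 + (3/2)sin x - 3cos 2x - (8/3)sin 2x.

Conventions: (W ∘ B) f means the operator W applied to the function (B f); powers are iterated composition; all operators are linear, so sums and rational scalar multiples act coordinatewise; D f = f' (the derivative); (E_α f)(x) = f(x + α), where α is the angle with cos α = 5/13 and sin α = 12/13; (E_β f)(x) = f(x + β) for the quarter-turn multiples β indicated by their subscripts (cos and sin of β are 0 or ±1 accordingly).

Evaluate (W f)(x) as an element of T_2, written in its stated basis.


g(x) = 1 - (12/13)cos x - (18/13)sin x + (5585/507)cos 2x + (1130/507)sin 2x

E_3pi/2 f = 1 - (3/2)cos x + 3cos 2x + (8/3)sin 2x
D f = (3/2)cos x - (16/3)cos 2x + 6sin 2x
E_alpha D f = (15/26)cos x - (18/13)sin x + (4064/507)cos 2x - (74/169)sin 2x
(E_3pi/2 + E_alpha ∘ D) f = 1 - (12/13)cos x - (18/13)sin x + (5585/507)cos 2x + (1130/507)sin 2x


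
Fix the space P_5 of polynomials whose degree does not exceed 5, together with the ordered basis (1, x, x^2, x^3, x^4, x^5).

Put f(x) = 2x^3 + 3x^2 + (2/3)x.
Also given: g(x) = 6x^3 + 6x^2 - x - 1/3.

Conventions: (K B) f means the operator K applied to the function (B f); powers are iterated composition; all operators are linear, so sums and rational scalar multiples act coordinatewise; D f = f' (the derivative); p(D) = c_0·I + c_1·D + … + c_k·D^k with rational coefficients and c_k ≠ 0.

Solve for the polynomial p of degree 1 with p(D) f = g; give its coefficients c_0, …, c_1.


D^0 f = 2x^3 + 3x^2 + (2/3)x
D^1 f = 6x^2 + 6x + 2/3
matching coefficients of g against c_0 f + c_1 Df + … from the top degree down determines the c_i
solution: c_0 = 3, c_1 = -1/2

p(D) = 3·I − (1/2)·D, i.e. c_0 = 3, c_1 = -1/2
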